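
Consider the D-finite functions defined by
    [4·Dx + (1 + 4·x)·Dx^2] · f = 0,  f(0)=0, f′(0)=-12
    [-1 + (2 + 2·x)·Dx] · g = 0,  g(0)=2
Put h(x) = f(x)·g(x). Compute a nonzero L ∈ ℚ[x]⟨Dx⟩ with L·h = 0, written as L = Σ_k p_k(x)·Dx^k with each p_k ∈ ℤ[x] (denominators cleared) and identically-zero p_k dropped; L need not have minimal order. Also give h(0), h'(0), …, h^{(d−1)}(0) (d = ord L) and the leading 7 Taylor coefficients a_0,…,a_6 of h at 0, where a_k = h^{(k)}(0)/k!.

f: a_k = 0, -12, 24, -64, 192, -3072/5, 2048, …
g: a_k = 2, 1, -1/4, 1/8, -5/64, 7/128, -21/512, …
L₀ := L_f ⊗_s L_g (sym. prod.), ord ≤ 2.
L = (-5 + 4·x) + (12 + 12·x)·Dx + (4 + 24·x + 36·x^2 + 16·x^3)·Dx^2  (order 2).
h: a_k = 0, -24, 36, -101, 625/2, -81349/80, 547691/160, …
ICs: h(0) = 0, h′(0) = -24.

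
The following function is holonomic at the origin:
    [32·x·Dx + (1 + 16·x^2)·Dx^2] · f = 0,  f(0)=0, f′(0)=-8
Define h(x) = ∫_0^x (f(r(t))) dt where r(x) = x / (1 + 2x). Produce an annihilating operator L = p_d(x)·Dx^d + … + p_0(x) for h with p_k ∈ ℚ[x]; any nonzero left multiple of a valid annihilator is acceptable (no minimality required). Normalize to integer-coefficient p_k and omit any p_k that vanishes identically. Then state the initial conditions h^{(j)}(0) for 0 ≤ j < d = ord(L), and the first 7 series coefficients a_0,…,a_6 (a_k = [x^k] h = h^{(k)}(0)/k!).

f: a_k = 0, -8, 0, 128/3, 0, -2048/5, 0, …
Change of var in L_f (x↦r) gives L₀.
Integrate: L := L₀·Dx.
L = (4 + 40·x)·Dx^2 + (1 + 4·x + 20·x^2)·Dx^3  (order 3).
h: a_k = 0, 0, -4, 16/3, 8/3, -192/5, 1216/15, …
ICs: h(0) = 0, h′(0) = 0, h′′(0) = -8.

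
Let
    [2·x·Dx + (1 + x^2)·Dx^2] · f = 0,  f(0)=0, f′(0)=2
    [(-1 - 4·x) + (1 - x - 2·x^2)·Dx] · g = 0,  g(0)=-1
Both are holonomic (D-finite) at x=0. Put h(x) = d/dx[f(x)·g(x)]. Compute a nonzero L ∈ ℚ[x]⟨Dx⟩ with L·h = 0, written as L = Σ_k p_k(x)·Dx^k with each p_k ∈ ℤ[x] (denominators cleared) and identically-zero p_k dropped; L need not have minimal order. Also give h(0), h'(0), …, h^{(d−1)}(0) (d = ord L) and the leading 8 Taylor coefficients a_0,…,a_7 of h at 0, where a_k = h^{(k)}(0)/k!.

L = (18 + 90·x^2 + 48·x^3 + 144·x^4) + (7 + 30·x + 27·x^2 + 82·x^3 + 48·x^4 + 96·x^5)·Dx + (-2 + x - 3·x^2 + 9·x^3 + 11·x^4 + 8·x^5 + 12·x^6)·Dx^2  (order 2).
h: a_k = -2, -4, -16, -112/3, -102, -1172/5, -8356/15, -8832/7, …
ICs: h(0) = -2, h′(0) = -4.

f: a_k = 0, 2, 0, -2/3, 0, 2/5, 0, -2/7, …
g: a_k = -1, -1, -3, -5, -11, -21, -43, -85, …
h₀=f·g: eliminate ⇒ L₀, order ≤ 2·1.
h₀' ⇒ L via d/dx closure of L₀.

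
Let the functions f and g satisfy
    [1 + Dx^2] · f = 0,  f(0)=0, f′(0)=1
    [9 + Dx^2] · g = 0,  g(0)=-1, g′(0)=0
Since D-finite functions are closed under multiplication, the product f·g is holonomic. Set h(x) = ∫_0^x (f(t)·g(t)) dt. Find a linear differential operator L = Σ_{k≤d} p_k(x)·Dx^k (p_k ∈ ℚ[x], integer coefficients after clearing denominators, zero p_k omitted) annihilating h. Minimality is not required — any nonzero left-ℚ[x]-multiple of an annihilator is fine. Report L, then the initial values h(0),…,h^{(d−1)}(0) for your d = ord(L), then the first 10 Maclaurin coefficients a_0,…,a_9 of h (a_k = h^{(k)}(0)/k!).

L = 64·Dx + 20·Dx^3 + Dx^5  (order 5).
h: a_k = 0, 0, -1/2, 0, 7/6, 0, -31/45, 0, 127/630, 0, …
ICs: h(0) = 0, h′(0) = 0, h′′(0) = -1, h′′′(0) = 0, h′′′′(0) = 28.

f: a_k = 0, 1, 0, -1/6, 0, 1/120, 0, -1/5040, 0, 1/362880, …
g: a_k = -1, 0, 9/2, 0, -27/8, 0, 81/80, 0, -729/4480, 0, …
Sym-product of L_f,L_g gives L₀ (≤ ord 4).
∫: right-multiply L₀ by Dx.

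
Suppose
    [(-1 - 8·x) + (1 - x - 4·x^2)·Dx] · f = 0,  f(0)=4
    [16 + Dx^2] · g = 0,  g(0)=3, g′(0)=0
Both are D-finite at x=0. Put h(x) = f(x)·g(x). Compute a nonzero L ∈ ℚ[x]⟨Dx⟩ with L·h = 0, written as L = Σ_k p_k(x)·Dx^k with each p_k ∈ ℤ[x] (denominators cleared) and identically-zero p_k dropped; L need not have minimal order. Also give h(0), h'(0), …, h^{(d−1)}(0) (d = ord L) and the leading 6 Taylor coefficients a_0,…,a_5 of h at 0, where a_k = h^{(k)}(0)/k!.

L = (-8 + 16·x + 64·x^2) + (2 + 16·x)·Dx + (-1 + x + 4·x^2)·Dx^2  (order 2).
h: a_k = 12, 12, -36, 12, -4, 44, …
ICs: h(0) = 12, h′(0) = 12.

f: a_k = 4, 4, 20, 36, 116, 260, …
g: a_k = 3, 0, -24, 0, 32, 0, …
f·g: L₀ = L_f ⊗_s L_g, ord ≤ 1·2.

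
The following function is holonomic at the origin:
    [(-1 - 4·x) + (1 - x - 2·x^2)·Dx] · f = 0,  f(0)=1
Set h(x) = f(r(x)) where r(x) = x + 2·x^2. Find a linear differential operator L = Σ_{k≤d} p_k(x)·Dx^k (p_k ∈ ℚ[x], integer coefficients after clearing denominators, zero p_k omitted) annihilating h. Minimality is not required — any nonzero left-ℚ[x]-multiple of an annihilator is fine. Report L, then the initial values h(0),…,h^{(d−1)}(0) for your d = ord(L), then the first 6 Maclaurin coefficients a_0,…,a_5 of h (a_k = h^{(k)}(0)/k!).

L = (1 + 8·x + 24·x^2 + 32·x^3) + (-1 + x + 4·x^2 + 8·x^3 + 8·x^4)·Dx  (order 1).
h: a_k = 1, 1, 5, 17, 53, 169, …
ICs: h(0) = 1.

f: a_k = 1, 1, 3, 5, 11, 21, …
Substitute x→r, Dx→(1/r')Dx; clear ⇒ L₀.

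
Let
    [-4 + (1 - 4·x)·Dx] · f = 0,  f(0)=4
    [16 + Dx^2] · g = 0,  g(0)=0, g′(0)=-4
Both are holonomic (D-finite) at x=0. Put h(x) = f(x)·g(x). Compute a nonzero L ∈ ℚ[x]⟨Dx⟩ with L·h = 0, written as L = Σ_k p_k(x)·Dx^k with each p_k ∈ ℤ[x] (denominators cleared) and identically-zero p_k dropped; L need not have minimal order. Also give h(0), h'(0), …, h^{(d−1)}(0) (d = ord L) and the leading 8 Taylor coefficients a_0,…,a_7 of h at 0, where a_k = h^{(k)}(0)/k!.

L = (-16 + 64·x) + 8·Dx + (-1 + 4·x)·Dx^2  (order 2).
h: a_k = 0, -16, -64, -640/3, -2560/3, -51712/15, -206848/15, -17371136/315, …
ICs: h(0) = 0, h′(0) = -16.

f: a_k = 4, 16, 64, 256, 1024, 4096, 16384, 65536, …
g: a_k = 0, -4, 0, 32/3, 0, -128/15, 0, 1024/315, …
L₀ := L_f ⊗_s L_g (sym. prod.), ord ≤ 2.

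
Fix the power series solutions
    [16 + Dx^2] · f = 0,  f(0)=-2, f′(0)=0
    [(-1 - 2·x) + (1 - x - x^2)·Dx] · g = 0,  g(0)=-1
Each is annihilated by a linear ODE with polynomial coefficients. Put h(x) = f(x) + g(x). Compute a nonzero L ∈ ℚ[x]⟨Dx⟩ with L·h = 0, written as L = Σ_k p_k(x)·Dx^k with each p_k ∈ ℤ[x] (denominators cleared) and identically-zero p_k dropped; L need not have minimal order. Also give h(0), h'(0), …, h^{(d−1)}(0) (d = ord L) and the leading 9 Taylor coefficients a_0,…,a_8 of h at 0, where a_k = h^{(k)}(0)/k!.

L = (-272 - 384·x + 352·x^2 - 192·x^3 - 640·x^4 - 256·x^5) + (160 - 368·x - 32·x^2 + 544·x^3 - 48·x^4 - 384·x^5 - 128·x^6)·Dx + (-17 - 24·x + 22·x^2 - 12·x^3 - 40·x^4 - 16·x^5)·Dx^2 + (10 - 23·x - 2·x^2 + 34·x^3 - 3·x^4 - 24·x^5 - 8·x^6)·Dx^3  (order 3).
h: a_k = -3, -1, 14, -3, -79/3, -8, -73/45, -21, -11734/315, …
ICs: h(0) = -3, h′(0) = -1, h′′(0) = 28.

f: a_k = -2, 0, 16, 0, -64/3, 0, 512/45, 0, -1024/315, …
g: a_k = -1, -1, -2, -3, -5, -8, -13, -21, -34, …
L₀ := lclm(L_f,L_g); ord L₀ ≤ 2+1.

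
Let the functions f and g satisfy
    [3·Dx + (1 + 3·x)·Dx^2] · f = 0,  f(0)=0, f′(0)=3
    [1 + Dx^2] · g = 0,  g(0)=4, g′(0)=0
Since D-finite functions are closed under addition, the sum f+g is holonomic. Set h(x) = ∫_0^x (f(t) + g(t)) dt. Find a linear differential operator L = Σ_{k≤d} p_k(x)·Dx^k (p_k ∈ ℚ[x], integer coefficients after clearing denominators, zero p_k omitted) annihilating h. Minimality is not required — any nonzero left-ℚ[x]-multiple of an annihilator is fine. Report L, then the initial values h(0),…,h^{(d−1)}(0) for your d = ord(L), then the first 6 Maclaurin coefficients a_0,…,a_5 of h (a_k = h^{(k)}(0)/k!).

L = (165 + 18·x + 27·x^2)·Dx^2 + (19 + 63·x + 27·x^2 + 27·x^3)·Dx^3 + (165 + 18·x + 27·x^2)·Dx^4 + (19 + 63·x + 27·x^2 + 27·x^3)·Dx^5  (order 5).
h: a_k = 0, 4, 3/2, -13/6, 9/4, -241/60, …
ICs: h(0) = 0, h′(0) = 4, h′′(0) = 3, h′′′(0) = -13, h′′′′(0) = 54.

f: a_k = 0, 3, -9/2, 9, -81/4, 243/5, …
g: a_k = 4, 0, -2, 0, 1/6, 0, …
h₀=f+g: left-lcm gives L₀, ord ≤ 4.
h=∫₀ˣh₀: take L = L₀·Dx.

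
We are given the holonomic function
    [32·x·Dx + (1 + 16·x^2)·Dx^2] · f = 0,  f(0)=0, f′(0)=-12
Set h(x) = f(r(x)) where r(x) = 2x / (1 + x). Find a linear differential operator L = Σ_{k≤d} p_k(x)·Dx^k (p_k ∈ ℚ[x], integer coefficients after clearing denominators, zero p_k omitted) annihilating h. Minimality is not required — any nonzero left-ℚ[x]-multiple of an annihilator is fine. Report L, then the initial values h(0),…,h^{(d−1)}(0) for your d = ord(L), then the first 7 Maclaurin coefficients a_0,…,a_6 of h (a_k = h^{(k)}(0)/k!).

f: a_k = 0, -12, 0, 64, 0, -3072/5, 0, …
L₀ from L_f via x↦r, Dx↦r'^{-1}Dx.
L = (2 + 130·x)·Dx + (1 + 2·x + 65·x^2)·Dx^2  (order 2).
h: a_k = 0, -24, 24, 488, -1512, -83064/5, 93208, …
ICs: h(0) = 0, h′(0) = -24.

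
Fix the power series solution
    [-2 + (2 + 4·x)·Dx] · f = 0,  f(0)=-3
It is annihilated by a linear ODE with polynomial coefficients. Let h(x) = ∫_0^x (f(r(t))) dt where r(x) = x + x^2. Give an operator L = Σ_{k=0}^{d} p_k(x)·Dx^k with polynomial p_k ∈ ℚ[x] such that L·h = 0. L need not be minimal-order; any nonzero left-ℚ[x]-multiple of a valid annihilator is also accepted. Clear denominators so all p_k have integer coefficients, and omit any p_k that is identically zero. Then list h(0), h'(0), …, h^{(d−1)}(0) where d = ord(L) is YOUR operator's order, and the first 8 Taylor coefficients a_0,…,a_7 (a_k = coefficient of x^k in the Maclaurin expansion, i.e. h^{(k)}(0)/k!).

f: a_k = -3, -3, 3/2, -3/2, 15/8, -21/8, 63/16, -99/16, …
L₀ from L_f via x↦r, Dx↦r'^{-1}Dx.
Integrate: L := L₀·Dx.
L = (-1 - 2·x)·Dx + (1 + 2·x + 2·x^2)·Dx^2  (order 2).
h: a_k = 0, -3, -3/2, -1/2, 3/8, -9/40, 1/16, 9/112, …
ICs: h(0) = 0, h′(0) = -3.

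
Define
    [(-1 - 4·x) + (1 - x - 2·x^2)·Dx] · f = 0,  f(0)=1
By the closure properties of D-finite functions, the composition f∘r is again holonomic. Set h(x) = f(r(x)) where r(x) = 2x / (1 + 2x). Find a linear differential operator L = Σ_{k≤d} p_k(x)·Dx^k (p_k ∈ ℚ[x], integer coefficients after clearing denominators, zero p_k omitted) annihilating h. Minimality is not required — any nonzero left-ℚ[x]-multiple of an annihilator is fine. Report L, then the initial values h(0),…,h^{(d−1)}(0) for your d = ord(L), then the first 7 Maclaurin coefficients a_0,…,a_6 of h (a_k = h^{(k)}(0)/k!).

f: a_k = 1, 1, 3, 5, 11, 21, 43, …
L₀ from L_f via x↦r, Dx↦r'^{-1}Dx.
L = (2 + 20·x) + (-1 - 4·x + 4·x^2 + 16·x^3)·Dx  (order 1).
h: a_k = 1, 2, 8, 0, 64, -128, 768, …
ICs: h(0) = 1.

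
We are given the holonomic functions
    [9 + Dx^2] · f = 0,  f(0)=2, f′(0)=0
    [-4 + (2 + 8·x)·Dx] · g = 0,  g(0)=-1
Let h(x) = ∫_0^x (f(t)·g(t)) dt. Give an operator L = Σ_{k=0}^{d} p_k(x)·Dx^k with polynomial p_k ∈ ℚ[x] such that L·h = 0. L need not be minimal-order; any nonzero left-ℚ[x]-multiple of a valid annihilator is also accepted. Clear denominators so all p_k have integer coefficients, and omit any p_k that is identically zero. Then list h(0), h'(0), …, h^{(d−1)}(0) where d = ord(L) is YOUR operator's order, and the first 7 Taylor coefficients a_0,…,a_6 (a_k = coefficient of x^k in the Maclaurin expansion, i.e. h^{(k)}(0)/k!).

f: a_k = 2, 0, -9, 0, 27/4, 0, -81/40, …
g: a_k = -1, -2, 2, -4, 10, -28, 84, …
Sym-product of L_f,L_g gives L₀ (≤ ord 2).
Integrate: L := L₀·Dx.
L = (21 + 72·x + 144·x^2)·Dx + (-4 - 16·x)·Dx^2 + (1 + 8·x + 16·x^2)·Dx^3  (order 3).
h: a_k = 0, -2, -2, 13/3, 5/2, -19/20, -67/12, …
ICs: h(0) = 0, h′(0) = -2, h′′(0) = -4.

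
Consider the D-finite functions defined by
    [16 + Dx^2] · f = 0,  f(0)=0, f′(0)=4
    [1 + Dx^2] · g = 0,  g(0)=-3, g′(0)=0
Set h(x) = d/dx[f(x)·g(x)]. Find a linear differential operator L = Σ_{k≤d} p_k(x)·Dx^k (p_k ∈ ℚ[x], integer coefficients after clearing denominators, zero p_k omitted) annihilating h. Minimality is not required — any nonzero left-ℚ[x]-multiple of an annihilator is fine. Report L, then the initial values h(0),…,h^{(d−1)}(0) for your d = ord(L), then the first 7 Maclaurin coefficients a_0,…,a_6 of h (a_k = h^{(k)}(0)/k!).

L = 225 + 34·Dx^2 + Dx^4  (order 4).
h: a_k = -12, 0, 114, 0, -421/2, 0, 10039/60, …
ICs: h(0) = -12, h′(0) = 0, h′′(0) = 228, h′′′(0) = 0.

f: a_k = 0, 4, 0, -32/3, 0, 128/15, 0, …
g: a_k = -3, 0, 3/2, 0, -1/8, 0, 1/240, …
Product ⇒ symmetric product L₀, ord ≤ 4.
h₀' ⇒ L via d/dx closure of L₀.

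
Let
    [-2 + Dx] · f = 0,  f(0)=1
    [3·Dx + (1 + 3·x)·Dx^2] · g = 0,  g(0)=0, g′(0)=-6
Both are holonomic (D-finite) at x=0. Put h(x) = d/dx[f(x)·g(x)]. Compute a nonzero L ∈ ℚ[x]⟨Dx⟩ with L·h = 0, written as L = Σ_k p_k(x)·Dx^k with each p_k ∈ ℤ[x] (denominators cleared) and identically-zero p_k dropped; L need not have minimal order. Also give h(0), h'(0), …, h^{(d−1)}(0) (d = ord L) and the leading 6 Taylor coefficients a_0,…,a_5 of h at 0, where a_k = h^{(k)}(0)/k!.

f: a_k = 1, 2, 2, 4/3, 2/3, 4/15, …
g: a_k = 0, -6, 9, -18, 81/2, -486/5, …
Product ⇒ symmetric product L₀, ord ≤ 2.
h=h₀': d/dx-closure on L₀ ⇒ L.
L = (20 - 24·x + 72·x^2) + (-8 + 6·x - 72·x^2)·Dx + (-1 + 3·x + 18·x^2)·Dx^2  (order 2).
h: a_k = -6, -6, -36, 58, -221, 660, …
ICs: h(0) = -6, h′(0) = -6.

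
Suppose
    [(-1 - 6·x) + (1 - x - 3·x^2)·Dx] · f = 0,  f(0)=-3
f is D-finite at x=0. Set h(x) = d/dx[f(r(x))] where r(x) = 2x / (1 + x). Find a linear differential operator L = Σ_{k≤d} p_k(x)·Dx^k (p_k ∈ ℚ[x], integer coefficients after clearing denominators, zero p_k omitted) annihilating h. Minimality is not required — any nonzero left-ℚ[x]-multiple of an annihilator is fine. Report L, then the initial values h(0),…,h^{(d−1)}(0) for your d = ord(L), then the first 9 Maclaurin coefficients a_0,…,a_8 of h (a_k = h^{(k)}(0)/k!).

L = (14 + 78·x + 546·x^2 + 338·x^3) + (-1 - 14·x + 182·x^3 + 169·x^4)·Dx  (order 1).
h: a_k = -6, -84, -234, -2184, -5070, -42588, -92274, -738192, -1542294, …
ICs: h(0) = -6.

f: a_k = -3, -3, -12, -21, -57, -120, -291, -651, -1524, …
h₀=f(r): pull back L_f along r ⇒ L₀.
h₀' ⇒ L via d/dx closure of L₀.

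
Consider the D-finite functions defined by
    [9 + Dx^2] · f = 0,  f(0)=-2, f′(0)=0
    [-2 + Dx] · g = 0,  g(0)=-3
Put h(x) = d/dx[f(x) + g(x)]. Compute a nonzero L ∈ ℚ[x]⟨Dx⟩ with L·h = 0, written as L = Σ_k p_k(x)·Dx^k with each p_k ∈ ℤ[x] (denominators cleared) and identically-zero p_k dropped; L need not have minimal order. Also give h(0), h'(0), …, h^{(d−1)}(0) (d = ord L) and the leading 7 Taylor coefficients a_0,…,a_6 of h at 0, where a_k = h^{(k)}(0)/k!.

L = 18 - 9·Dx + 2·Dx^2 - Dx^3  (order 3).
h: a_k = -6, 6, -12, -35, -4, 211/20, -8/15, …
ICs: h(0) = -6, h′(0) = 6, h′′(0) = -24.

f: a_k = -2, 0, 9, 0, -27/4, 0, 81/40, …
g: a_k = -3, -6, -6, -4, -2, -4/5, -4/15, …
Sum ⇒ L₀ = lclm(L_f,L_g) in ℚ(x)⟨Dx⟩.
Derive L from L₀ (diff closure).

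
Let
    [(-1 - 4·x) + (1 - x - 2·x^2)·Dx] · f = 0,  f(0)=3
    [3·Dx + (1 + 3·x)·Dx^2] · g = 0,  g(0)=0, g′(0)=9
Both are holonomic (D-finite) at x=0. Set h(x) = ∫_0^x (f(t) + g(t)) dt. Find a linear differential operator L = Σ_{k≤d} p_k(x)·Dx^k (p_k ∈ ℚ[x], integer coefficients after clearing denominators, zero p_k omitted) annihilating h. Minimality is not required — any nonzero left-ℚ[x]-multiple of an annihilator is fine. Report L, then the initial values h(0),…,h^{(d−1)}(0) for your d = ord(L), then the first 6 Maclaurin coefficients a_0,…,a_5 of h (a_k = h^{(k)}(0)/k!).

L = (66 + 270·x + 576·x^2 + 336·x^3 + 288·x^4)·Dx^2 + (4 + 96·x + 492·x^2 + 832·x^3 + 696·x^4 + 480·x^5)·Dx^3 + (-3 - 19·x - 25·x^2 + 39·x^3 + 116·x^4 + 164·x^5 + 96·x^6)·Dx^4  (order 4).
h: a_k = 0, 3, 6, -3/2, 21/2, -111/20, …
ICs: h(0) = 0, h′(0) = 3, h′′(0) = 12, h′′′(0) = -9.

f: a_k = 3, 3, 9, 15, 33, 63, …
g: a_k = 0, 9, -27/2, 27, -243/4, 729/5, …
f+g: L₀ = lclm(L_f,L_g), ord ≤ 1+2.
∫: right-multiply L₀ by Dx.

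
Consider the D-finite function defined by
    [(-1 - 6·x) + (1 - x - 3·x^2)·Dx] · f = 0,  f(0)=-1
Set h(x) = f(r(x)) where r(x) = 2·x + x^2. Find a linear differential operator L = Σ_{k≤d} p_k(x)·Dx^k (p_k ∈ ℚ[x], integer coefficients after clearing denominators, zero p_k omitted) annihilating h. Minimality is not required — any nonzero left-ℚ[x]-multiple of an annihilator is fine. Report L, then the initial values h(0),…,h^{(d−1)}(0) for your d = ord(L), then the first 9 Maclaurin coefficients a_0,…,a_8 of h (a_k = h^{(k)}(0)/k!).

f: a_k = -1, -1, -4, -7, -19, -40, -97, -217, -508, …
Substitute x→r, Dx→(1/r')Dx; clear ⇒ L₀.
L = (2 + 26·x + 36·x^2 + 12·x^3) + (-1 + 2·x + 13·x^2 + 12·x^3 + 3·x^4)·Dx  (order 1).
h: a_k = -1, -2, -17, -72, -392, -1930, -9871, -49752, -252163, …
ICs: h(0) = -1.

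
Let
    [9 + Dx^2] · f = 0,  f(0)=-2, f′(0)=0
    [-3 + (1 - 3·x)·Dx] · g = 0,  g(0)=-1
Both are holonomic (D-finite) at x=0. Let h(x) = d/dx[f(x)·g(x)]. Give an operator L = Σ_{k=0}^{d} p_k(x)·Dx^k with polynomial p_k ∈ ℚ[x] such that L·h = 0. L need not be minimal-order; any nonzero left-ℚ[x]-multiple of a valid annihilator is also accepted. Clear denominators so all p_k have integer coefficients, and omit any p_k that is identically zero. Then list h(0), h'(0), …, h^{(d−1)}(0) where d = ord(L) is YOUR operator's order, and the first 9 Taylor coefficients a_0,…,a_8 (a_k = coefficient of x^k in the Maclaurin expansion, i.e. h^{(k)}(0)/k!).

L = (-9 - 54·x + 81·x^2) + (-6 + 18·x)·Dx + (1 - 6·x + 9·x^2)·Dx^2  (order 2).
h: a_k = 6, 18, 81, 351, 5265/4, 94527/20, 661689/40, 3176253/56, 85758831/448, …
ICs: h(0) = 6, h′(0) = 18.

f: a_k = -2, 0, 9, 0, -27/4, 0, 81/40, 0, -729/2240, …
g: a_k = -1, -3, -9, -27, -81, -243, -729, -2187, -6561, …
h₀=f·g: eliminate ⇒ L₀, order ≤ 2·1.
h=h₀': d/dx-closure on L₀ ⇒ L.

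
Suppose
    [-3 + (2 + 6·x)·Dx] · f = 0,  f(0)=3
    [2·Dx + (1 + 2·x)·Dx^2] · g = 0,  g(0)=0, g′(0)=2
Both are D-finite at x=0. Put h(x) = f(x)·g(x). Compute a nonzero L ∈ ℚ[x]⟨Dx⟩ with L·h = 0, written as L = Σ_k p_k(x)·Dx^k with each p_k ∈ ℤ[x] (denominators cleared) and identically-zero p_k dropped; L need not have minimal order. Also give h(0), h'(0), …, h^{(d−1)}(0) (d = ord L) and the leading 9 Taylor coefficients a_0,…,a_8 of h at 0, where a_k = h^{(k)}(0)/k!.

L = (15 + 18·x) + (-4 - 12·x)·Dx + (4 + 32·x + 84·x^2 + 72·x^3)·Dx^2  (order 2).
h: a_k = 0, 6, 3, -31/4, 135/8, -11811/320, 52897/640, -3402537/17920, 16018701/35840, …
ICs: h(0) = 0, h′(0) = 6.

f: a_k = 3, 9/2, -27/8, 81/16, -1215/128, 5103/256, -45927/1024, 216513/2048, -8444007/32768, …
g: a_k = 0, 2, -2, 8/3, -4, 32/5, -32/3, 128/7, -32, …
Sym-product of L_f,L_g gives L₀ (≤ ord 2).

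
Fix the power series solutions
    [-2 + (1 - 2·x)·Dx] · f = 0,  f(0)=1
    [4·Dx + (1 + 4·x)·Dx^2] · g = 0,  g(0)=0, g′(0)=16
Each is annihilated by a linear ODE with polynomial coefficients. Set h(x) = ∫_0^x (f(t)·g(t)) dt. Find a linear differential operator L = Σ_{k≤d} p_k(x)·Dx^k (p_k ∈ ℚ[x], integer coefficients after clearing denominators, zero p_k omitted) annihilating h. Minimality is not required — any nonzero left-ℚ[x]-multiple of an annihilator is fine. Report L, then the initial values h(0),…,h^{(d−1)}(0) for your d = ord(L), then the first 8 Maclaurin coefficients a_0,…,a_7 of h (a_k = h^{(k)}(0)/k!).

f: a_k = 1, 2, 4, 8, 16, 32, 64, 128, …
g: a_k = 0, 16, -32, 256/3, -256, 4096/5, -8192/3, 65536/7, …
Product ⇒ symmetric product L₀, ord ≤ 2.
h=∫h₀ ⇒ L = L₀·Dx.
L = 8·Dx + 24·x·Dx^2 + (-1 - 2·x + 8·x^2)·Dx^3  (order 3).
h: a_k = 0, 0, 8, 0, 64/3, -256/15, 4864/45, -1024/5, …
ICs: h(0) = 0, h′(0) = 0, h′′(0) = 16.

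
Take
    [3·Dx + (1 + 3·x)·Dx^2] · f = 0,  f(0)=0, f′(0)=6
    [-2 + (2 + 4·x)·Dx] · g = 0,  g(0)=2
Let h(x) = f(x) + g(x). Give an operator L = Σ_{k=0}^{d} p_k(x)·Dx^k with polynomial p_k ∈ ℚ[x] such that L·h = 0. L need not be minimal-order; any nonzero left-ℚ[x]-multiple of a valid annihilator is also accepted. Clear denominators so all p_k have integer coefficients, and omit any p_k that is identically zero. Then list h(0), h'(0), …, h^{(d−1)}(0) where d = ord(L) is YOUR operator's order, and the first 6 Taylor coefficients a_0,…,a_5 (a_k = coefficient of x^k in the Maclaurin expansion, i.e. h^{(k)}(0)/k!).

f: a_k = 0, 6, -9, 18, -81/2, 486/5, …
g: a_k = 2, 2, -1, 1, -5/4, 7/4, …
Weyl lclm of L_f,L_g ⇒ L₀ (ord ≤ 3).
L = (18 + 18·x)·Dx + (30 + 108·x + 90·x^2)·Dx^2 + (4 + 26·x + 54·x^2 + 36·x^3)·Dx^3  (order 3).
h: a_k = 2, 8, -10, 19, -167/4, 1979/20, …
ICs: h(0) = 2, h′(0) = 8, h′′(0) = -20.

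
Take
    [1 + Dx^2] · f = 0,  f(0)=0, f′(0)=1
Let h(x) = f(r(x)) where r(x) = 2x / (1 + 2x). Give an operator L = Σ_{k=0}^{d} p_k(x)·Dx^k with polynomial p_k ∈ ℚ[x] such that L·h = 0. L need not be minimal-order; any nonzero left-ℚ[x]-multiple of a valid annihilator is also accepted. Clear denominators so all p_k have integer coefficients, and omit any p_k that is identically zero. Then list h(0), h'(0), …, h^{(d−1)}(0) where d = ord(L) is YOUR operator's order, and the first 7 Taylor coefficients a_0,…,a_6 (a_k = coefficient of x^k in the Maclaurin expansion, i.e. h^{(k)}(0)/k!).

f: a_k = 0, 1, 0, -1/6, 0, 1/120, 0, …
Substitute x→r, Dx→(1/r')Dx; clear ⇒ L₀.
L = 4 + (4 + 24·x + 48·x^2 + 32·x^3)·Dx + (1 + 8·x + 24·x^2 + 32·x^3 + 16·x^4)·Dx^2  (order 2).
h: a_k = 0, 2, -4, 20/3, -8, 4/15, 40, …
ICs: h(0) = 0, h′(0) = 2.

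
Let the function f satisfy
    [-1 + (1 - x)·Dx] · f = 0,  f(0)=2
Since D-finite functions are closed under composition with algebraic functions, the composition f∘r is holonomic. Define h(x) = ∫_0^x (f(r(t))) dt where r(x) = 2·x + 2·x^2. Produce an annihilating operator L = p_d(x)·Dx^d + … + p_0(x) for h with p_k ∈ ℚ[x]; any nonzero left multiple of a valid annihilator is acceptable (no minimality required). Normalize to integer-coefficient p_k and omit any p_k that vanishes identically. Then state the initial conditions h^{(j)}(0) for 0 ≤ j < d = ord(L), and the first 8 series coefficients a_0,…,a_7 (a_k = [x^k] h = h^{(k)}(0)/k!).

L = (2 + 4·x)·Dx + (-1 + 2·x + 2·x^2)·Dx^2  (order 2).
h: a_k = 0, 2, 2, 4, 8, 88/5, 40, 656/7, …
ICs: h(0) = 0, h′(0) = 2.

f: a_k = 2, 2, 2, 2, 2, 2, 2, 2, …
f∘r: x↦r, Dx↦Dx/r' in L_f ⇒ L₀.
h=∫h₀ ⇒ L = L₀·Dx.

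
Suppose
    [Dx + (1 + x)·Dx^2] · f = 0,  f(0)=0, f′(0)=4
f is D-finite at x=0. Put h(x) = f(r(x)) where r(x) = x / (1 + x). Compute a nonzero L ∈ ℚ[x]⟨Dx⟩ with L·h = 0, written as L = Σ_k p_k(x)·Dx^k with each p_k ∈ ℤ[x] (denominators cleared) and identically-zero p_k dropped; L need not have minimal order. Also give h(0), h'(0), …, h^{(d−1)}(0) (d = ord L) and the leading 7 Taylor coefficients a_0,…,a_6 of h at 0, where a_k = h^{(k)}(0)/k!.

L = (3 + 4·x)·Dx + (1 + 3·x + 2·x^2)·Dx^2  (order 2).
h: a_k = 0, 4, -6, 28/3, -15, 124/5, -42, …
ICs: h(0) = 0, h′(0) = 4.

f: a_k = 0, 4, -2, 4/3, -1, 4/5, -2/3, …
h₀=f(r): pull back L_f along r ⇒ L₀.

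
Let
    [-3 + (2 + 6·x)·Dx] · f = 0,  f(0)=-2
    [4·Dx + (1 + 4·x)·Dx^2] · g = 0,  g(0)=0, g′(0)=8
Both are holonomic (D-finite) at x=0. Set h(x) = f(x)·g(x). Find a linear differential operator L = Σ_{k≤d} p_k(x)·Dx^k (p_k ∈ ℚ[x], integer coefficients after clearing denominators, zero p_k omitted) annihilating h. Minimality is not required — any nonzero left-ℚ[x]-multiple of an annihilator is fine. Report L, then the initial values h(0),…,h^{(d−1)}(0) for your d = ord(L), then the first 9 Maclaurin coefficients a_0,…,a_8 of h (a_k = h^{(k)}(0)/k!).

L = (3 + 36·x) + (4 + 12·x)·Dx + (4 + 40·x + 132·x^2 + 144·x^3)·Dx^2  (order 2).
h: a_k = 0, -16, 8, -58/3, 65, -9383/40, 206953/240, -7147521/2240, 53092163/4480, …
ICs: h(0) = 0, h′(0) = -16.

f: a_k = -2, -3, 9/4, -27/8, 405/64, -1701/128, 15309/512, -72171/1024, 2814669/16384, …
g: a_k = 0, 8, -16, 128/3, -128, 2048/5, -4096/3, 32768/7, -16384, …
L₀ := L_f ⊗_s L_g (sym. prod.), ord ≤ 2.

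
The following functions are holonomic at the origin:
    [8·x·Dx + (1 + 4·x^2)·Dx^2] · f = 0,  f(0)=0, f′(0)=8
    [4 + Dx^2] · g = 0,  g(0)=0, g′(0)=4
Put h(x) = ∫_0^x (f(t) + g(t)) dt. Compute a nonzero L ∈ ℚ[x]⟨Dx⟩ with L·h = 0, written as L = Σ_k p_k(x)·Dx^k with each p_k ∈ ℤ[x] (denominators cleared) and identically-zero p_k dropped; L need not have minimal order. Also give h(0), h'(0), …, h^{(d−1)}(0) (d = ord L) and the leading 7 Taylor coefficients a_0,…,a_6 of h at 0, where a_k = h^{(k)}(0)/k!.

L = (-352·x + 1792·x^3 + 512·x^5)·Dx^2 + (-4 + 112·x^2 + 576·x^4 + 256·x^6)·Dx^3 + (-88·x + 448·x^3 + 128·x^5)·Dx^4 + (-1 + 28·x^2 + 144·x^4 + 64·x^6)·Dx^5  (order 5).
h: a_k = 0, 0, 6, 0, -10/3, 0, 196/45, …
ICs: h(0) = 0, h′(0) = 0, h′′(0) = 12, h′′′(0) = 0, h′′′′(0) = -80.

f: a_k = 0, 8, 0, -32/3, 0, 128/5, 0, …
g: a_k = 0, 4, 0, -8/3, 0, 8/15, 0, …
h₀=f+g: left-lcm gives L₀, ord ≤ 4.
∫: right-multiply L₀ by Dx.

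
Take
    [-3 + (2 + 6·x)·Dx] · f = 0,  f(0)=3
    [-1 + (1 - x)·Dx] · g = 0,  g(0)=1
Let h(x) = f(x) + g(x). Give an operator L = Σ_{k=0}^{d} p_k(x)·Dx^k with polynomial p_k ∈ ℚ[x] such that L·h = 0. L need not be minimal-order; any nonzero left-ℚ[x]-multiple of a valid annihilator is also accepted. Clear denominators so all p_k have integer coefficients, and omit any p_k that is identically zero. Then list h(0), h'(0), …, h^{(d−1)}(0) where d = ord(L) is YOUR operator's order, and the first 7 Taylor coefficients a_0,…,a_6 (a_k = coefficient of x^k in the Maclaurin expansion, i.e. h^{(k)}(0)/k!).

L = (21 + 27·x) + (-17 - 30·x - 81·x^2)·Dx + (-2 + 14·x + 42·x^2 - 54·x^3)·Dx^2  (order 2).
h: a_k = 4, 11/2, -19/8, 97/16, -1087/128, 5359/256, -44903/1024, …
ICs: h(0) = 4, h′(0) = 11/2.

f: a_k = 3, 9/2, -27/8, 81/16, -1215/128, 5103/256, -45927/1024, …
g: a_k = 1, 1, 1, 1, 1, 1, 1, …
L₀ := lclm(L_f,L_g); ord L₀ ≤ 1+1.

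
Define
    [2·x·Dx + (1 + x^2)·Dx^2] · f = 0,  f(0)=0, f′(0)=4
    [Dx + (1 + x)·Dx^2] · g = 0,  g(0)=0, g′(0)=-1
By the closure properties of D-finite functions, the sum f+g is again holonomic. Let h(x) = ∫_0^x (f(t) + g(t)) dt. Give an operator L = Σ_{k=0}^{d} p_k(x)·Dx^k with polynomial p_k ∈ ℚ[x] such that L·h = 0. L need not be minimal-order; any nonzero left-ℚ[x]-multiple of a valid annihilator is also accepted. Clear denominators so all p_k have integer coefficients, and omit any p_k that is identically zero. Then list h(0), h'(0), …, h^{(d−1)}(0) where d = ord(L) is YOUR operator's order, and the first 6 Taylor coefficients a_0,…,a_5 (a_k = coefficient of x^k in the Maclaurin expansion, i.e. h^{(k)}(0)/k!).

f: a_k = 0, 4, 0, -4/3, 0, 4/5, …
g: a_k = 0, -1, 1/2, -1/3, 1/4, -1/5, …
Weyl lclm of L_f,L_g ⇒ L₀ (ord ≤ 4).
h=∫h₀ ⇒ L = L₀·Dx.
L = (-2 - 6·x + 6·x^2 + 2·x^3)·Dx^2 + (-4 - 4·x + 12·x^3 + 4·x^4)·Dx^3 + (-1 + x + 2·x^2 + 2·x^3 + 3·x^4 + x^5)·Dx^4  (order 4).
h: a_k = 0, 0, 3/2, 1/6, -5/12, 1/20, …
ICs: h(0) = 0, h′(0) = 0, h′′(0) = 3, h′′′(0) = 1.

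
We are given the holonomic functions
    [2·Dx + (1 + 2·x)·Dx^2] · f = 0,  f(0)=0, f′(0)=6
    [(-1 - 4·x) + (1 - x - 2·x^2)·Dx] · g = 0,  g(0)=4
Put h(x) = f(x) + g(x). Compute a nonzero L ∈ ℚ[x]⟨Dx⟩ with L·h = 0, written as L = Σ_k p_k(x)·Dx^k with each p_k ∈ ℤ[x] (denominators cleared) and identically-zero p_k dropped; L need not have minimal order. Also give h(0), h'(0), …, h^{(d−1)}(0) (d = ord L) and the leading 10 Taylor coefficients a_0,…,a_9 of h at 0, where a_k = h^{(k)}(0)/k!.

f: a_k = 0, 6, -6, 8, -12, 96/5, -32, 384/7, -96, 512/3, …
g: a_k = 4, 4, 12, 20, 44, 84, 172, 340, 684, 1364, …
f+g: L₀ = lclm(L_f,L_g), ord ≤ 2+1.
L = (-54 - 228·x - 432·x^2 - 288·x^3 - 192·x^4)·Dx + (-11 - 124·x - 464·x^2 - 704·x^3 - 592·x^4 - 320·x^5)·Dx^2 + (4 + 19·x + 17·x^2 - 42·x^3 - 116·x^4 - 136·x^5 - 64·x^6)·Dx^3  (order 3).
h: a_k = 4, 10, 6, 28, 32, 516/5, 140, 2764/7, 588, 4604/3, …
ICs: h(0) = 4, h′(0) = 10, h′′(0) = 12.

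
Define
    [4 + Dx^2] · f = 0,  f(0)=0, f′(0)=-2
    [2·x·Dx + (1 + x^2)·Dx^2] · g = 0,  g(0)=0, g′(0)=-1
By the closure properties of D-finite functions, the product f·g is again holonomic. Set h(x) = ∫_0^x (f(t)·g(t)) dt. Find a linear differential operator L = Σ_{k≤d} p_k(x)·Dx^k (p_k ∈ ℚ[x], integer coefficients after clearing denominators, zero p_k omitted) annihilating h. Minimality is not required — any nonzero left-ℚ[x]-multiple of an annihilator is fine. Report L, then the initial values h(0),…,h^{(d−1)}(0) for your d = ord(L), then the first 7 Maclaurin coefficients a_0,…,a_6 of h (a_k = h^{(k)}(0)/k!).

f: a_k = 0, -2, 0, 4/3, 0, -4/15, 0, …
g: a_k = 0, -1, 0, 1/3, 0, -1/5, 0, …
h₀=f·g: eliminate ⇒ L₀, order ≤ 2·2.
h=∫h₀ ⇒ L = L₀·Dx.
L = (160 + 464·x^2 + 464·x^4 + 256·x^6 + 64·x^8)·Dx + (96·x + 224·x^3 + 192·x^5 + 64·x^7)·Dx^2 + (60 + 188·x^2 + 216·x^4 + 128·x^6 + 32·x^8)·Dx^3 + (24·x + 56·x^3 + 48·x^5 + 16·x^7)·Dx^4 + (5 + 18·x^2 + 25·x^4 + 16·x^6 + 4·x^8)·Dx^5  (order 5).
h: a_k = 0, 0, 0, 2/3, 0, -2/5, 0, …
ICs: h(0) = 0, h′(0) = 0, h′′(0) = 0, h′′′(0) = 4, h′′′′(0) = 0.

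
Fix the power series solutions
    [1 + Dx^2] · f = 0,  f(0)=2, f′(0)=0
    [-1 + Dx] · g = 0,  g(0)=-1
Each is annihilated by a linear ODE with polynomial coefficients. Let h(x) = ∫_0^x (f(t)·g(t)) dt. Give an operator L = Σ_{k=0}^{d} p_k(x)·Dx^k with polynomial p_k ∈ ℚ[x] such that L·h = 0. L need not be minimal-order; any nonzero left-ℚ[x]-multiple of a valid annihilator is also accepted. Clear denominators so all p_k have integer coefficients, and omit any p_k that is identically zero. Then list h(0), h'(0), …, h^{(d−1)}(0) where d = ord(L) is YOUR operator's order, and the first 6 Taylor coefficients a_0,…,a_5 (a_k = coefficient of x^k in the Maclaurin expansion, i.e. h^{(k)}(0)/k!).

f: a_k = 2, 0, -1, 0, 1/12, 0, …
g: a_k = -1, -1, -1/2, -1/6, -1/24, -1/120, …
Sym-product of L_f,L_g gives L₀ (≤ ord 2).
∫: right-multiply L₀ by Dx.
L = 2·Dx - 2·Dx^2 + Dx^3  (order 3).
h: a_k = 0, -2, -1, 0, 1/6, 1/15, …
ICs: h(0) = 0, h′(0) = -2, h′′(0) = -2.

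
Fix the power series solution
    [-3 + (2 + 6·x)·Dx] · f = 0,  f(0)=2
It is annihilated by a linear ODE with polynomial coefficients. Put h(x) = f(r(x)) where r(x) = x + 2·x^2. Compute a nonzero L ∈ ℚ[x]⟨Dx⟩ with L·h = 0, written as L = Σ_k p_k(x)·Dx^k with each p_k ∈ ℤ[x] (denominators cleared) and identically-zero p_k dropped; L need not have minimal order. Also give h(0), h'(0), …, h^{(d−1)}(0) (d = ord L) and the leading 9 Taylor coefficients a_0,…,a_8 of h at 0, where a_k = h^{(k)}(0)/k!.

f: a_k = 2, 3, -9/4, 27/8, -405/64, 1701/128, -15309/512, 72171/1024, -2814669/16384, …
Change of var in L_f (x↦r) gives L₀.
L = (-3 - 12·x) + (2 + 6·x + 12·x^2)·Dx  (order 1).
h: a_k = 2, 3, 15/4, -45/8, 315/64, 405/128, -11205/512, 41715/1024, -282285/16384, …
ICs: h(0) = 2.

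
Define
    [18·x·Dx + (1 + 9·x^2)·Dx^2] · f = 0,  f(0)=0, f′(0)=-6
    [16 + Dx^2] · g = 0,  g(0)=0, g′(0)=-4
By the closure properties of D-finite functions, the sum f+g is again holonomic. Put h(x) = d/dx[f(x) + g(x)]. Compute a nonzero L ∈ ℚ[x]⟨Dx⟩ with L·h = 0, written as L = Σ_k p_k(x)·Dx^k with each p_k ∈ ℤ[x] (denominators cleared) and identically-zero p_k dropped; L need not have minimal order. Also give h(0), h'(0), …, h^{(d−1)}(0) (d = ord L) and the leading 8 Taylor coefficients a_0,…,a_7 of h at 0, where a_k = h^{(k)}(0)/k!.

L = (-13248·x + 181440·x^3 + 186624·x^5) + (-16 + 6048·x^2 + 66096·x^4 + 93312·x^6)·Dx + (-828·x + 11340·x^3 + 11664·x^5)·Dx^2 + (-1 + 378·x^2 + 4131·x^4 + 5832·x^6)·Dx^3  (order 3).
h: a_k = -10, 0, 86, 0, -1586/3, 0, 197854/45, 0, …
ICs: h(0) = -10, h′(0) = 0, h′′(0) = 172.

f: a_k = 0, -6, 0, 18, 0, -486/5, 0, 4374/7, …
g: a_k = 0, -4, 0, 32/3, 0, -128/15, 0, 1024/315, …
Weyl lclm of L_f,L_g ⇒ L₀ (ord ≤ 4).
h₀' ⇒ L via d/dx closure of L₀.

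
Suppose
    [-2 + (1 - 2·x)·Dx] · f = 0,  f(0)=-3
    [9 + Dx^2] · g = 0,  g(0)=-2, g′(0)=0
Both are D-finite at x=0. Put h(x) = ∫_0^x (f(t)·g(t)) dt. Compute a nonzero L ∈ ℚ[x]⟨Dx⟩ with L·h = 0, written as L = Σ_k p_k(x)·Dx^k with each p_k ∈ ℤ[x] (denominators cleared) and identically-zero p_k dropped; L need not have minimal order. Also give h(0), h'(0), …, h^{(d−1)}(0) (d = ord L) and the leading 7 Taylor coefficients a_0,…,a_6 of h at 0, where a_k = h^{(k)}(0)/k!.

L = (-9 + 18·x)·Dx + 4·Dx^2 + (-1 + 2·x)·Dx^3  (order 3).
h: a_k = 0, 6, 6, -1, -3/2, 33/20, 11/4, …
ICs: h(0) = 0, h′(0) = 6, h′′(0) = 12.

f: a_k = -3, -6, -12, -24, -48, -96, -192, …
g: a_k = -2, 0, 9, 0, -27/4, 0, 81/40, …
Sym-product of L_f,L_g gives L₀ (≤ ord 2).
Integrate: L := L₀·Dx.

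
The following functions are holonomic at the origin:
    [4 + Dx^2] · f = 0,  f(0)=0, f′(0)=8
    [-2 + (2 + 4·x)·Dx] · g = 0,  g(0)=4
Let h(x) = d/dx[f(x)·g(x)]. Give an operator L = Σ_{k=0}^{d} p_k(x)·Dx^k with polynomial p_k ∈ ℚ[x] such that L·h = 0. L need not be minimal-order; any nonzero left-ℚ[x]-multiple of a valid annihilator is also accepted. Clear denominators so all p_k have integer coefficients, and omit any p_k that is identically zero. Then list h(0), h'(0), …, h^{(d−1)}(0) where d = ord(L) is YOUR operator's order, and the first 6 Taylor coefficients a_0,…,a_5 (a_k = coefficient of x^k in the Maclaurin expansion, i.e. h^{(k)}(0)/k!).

L = (53 + 288·x + 544·x^2 + 512·x^3 + 256·x^4) + (-2 - 36·x - 96·x^2 - 64·x^3)·Dx + (7 + 44·x + 108·x^2 + 128·x^3 + 64·x^4)·Dx^2  (order 2).
h: a_k = 32, 64, -112, -64/3, -76/3, 648/5, …
ICs: h(0) = 32, h′(0) = 64.

f: a_k = 0, 8, 0, -16/3, 0, 16/15, …
g: a_k = 4, 4, -2, 2, -5/2, 7/2, …
Sym-product of L_f,L_g gives L₀ (≤ ord 2).
h₀' ⇒ L via d/dx closure of L₀.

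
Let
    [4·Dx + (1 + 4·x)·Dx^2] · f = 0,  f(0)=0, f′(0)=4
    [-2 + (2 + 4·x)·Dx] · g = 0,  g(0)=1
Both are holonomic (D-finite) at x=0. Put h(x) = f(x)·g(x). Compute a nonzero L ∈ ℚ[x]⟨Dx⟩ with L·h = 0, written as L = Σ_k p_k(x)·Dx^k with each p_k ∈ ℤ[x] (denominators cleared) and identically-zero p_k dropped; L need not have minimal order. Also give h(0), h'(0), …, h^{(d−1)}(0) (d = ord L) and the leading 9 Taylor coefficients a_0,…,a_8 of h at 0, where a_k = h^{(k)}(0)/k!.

L = (-1 + 4·x) + (2 + 4·x)·Dx + (1 + 8·x + 20·x^2 + 16·x^3)·Dx^2  (order 2).
h: a_k = 0, 4, -4, 34/3, -110/3, 3709/30, -4267/10, 209709/140, -746239/140, …
ICs: h(0) = 0, h′(0) = 4.

f: a_k = 0, 4, -8, 64/3, -64, 1024/5, -2048/3, 16384/7, -8192, …
g: a_k = 1, 1, -1/2, 1/2, -5/8, 7/8, -21/16, 33/16, -429/128, …
L₀ := L_f ⊗_s L_g (sym. prod.), ord ≤ 2.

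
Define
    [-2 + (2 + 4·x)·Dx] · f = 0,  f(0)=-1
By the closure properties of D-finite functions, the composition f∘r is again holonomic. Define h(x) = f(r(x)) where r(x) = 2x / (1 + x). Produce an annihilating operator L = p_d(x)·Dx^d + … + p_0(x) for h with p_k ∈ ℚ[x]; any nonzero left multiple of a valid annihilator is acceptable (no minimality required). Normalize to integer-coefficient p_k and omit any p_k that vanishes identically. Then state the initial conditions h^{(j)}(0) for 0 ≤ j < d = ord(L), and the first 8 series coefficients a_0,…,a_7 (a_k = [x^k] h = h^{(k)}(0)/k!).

L = -2 + (1 + 6·x + 5·x^2)·Dx  (order 1).
h: a_k = -1, -2, 4, -10, 30, -102, 376, -1462, …
ICs: h(0) = -1.

f: a_k = -1, -1, 1/2, -1/2, 5/8, -7/8, 21/16, -33/16, …
f∘r: x↦r, Dx↦Dx/r' in L_f ⇒ L₀.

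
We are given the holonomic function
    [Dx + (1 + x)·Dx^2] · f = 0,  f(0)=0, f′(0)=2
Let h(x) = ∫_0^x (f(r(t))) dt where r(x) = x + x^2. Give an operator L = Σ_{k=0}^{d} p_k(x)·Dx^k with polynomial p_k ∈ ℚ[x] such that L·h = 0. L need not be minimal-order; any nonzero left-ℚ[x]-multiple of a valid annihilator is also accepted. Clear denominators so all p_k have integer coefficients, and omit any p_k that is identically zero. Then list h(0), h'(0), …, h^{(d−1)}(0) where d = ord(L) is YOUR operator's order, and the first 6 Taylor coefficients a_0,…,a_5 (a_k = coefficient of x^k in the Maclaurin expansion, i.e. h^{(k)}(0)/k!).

f: a_k = 0, 2, -1, 2/3, -1/2, 2/5, …
L₀ from L_f via x↦r, Dx↦r'^{-1}Dx.
h=∫₀ˣh₀: take L = L₀·Dx.
L = (-1 + 2·x + 2·x^2)·Dx^2 + (1 + 3·x + 3·x^2 + 2·x^3)·Dx^3  (order 3).
h: a_k = 0, 0, 1, 1/3, -1/3, 1/10, …
ICs: h(0) = 0, h′(0) = 0, h′′(0) = 2.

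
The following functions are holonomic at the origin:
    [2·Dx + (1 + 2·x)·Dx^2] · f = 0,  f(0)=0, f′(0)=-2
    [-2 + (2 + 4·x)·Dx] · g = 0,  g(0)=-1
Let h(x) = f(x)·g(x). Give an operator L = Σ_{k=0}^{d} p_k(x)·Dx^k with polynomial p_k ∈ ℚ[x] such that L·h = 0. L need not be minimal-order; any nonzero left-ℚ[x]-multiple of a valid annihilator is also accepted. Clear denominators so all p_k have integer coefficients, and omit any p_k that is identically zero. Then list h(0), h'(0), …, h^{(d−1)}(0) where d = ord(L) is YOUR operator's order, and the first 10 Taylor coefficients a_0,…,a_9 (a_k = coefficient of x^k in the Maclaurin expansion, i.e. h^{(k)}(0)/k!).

L = 1 + (1 + 4·x + 4·x^2)·Dx^2  (order 2).
h: a_k = 0, 2, 0, -1/3, 2/3, -71/60, 31/15, -3043/840, 2689/420, -46027/4032, …
ICs: h(0) = 0, h′(0) = 2.

f: a_k = 0, -2, 2, -8/3, 4, -32/5, 32/3, -128/7, 32, -512/9, …
g: a_k = -1, -1, 1/2, -1/2, 5/8, -7/8, 21/16, -33/16, 429/128, -715/128, …
f·g: L₀ = L_f ⊗_s L_g, ord ≤ 2·1.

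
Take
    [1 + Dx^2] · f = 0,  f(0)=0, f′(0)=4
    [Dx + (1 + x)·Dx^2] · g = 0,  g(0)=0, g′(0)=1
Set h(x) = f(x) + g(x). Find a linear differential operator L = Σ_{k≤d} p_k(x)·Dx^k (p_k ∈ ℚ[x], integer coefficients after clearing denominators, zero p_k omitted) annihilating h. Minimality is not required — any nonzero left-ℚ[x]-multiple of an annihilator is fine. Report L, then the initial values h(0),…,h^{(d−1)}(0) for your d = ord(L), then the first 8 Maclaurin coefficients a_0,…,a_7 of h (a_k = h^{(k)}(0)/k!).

L = (7 + 2·x + x^2)·Dx + (3 + 5·x + 3·x^2 + x^3)·Dx^2 + (7 + 2·x + x^2)·Dx^3 + (3 + 5·x + 3·x^2 + x^3)·Dx^4  (order 4).
h: a_k = 0, 5, -1/2, -1/3, -1/4, 7/30, -1/6, 179/1260, …
ICs: h(0) = 0, h′(0) = 5, h′′(0) = -1, h′′′(0) = -2.

f: a_k = 0, 4, 0, -2/3, 0, 1/30, 0, -1/1260, …
g: a_k = 0, 1, -1/2, 1/3, -1/4, 1/5, -1/6, 1/7, …
h₀=f+g: left-lcm gives L₀, ord ≤ 4.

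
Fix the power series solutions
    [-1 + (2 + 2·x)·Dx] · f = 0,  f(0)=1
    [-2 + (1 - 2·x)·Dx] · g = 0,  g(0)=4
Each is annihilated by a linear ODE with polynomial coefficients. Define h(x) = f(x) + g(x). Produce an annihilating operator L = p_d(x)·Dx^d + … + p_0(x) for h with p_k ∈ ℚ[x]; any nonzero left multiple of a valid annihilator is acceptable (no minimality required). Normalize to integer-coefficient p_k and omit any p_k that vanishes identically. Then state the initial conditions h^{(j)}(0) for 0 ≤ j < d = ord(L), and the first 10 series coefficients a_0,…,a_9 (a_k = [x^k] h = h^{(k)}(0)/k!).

f: a_k = 1, 1/2, -1/8, 1/16, -5/128, 7/256, -21/1024, 33/2048, -429/32768, 715/65536, …
g: a_k = 4, 8, 16, 32, 64, 128, 256, 512, 1024, 2048, …
h₀=f+g: left-lcm gives L₀, ord ≤ 2.
L = (6 + 4·x) + (-11 - 20·x - 12·x^2)·Dx + (2 + 2·x - 8·x^2 - 8·x^3)·Dx^2  (order 2).
h: a_k = 5, 17/2, 127/8, 513/16, 8187/128, 32775/256, 262123/1024, 1048609/2048, 33554003/32768, 134218443/65536, …
ICs: h(0) = 5, h′(0) = 17/2.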